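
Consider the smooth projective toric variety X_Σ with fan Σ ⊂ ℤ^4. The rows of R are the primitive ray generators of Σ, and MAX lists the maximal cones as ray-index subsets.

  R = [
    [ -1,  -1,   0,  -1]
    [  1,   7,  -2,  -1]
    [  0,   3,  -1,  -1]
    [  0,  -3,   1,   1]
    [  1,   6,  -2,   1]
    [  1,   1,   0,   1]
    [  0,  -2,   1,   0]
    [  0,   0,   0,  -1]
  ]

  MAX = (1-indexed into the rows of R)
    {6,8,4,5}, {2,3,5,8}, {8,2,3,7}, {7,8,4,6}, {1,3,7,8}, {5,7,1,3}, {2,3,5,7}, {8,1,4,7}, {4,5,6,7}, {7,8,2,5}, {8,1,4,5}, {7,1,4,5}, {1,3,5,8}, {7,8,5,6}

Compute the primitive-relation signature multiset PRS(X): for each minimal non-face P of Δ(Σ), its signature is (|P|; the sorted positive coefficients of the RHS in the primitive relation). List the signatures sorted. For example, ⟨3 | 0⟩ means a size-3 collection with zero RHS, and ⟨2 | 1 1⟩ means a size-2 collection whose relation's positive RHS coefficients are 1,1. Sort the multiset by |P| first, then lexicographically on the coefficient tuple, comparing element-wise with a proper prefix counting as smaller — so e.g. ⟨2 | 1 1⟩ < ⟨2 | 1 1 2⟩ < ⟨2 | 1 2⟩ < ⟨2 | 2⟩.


Δ(Σ) — 8 vertices, 9 min non-faces:

  {1,6}:  v_{1} + v_{6} = 0  ⟹  sig = ⟨2 | 0⟩
  {3,4}:  v_{3} + v_{4} = 0  ⟹  sig = ⟨2 | 0⟩
  {2,4}:  v_{2} + v_{4} = v_{5} + v_{7} + v_{8}  ⟹  sig = ⟨2 | 1 1 1⟩
  {3,6}:  v_{3} + v_{6} = v_{5} + v_{7} + v_{8}  ⟹  sig = ⟨2 | 1 1 1⟩
  {1,2}:  v_{1} + v_{2} = 2·v_{3}  ⟹  sig = ⟨2 | 2⟩
  {2,6}:  v_{2} + v_{6} = 2·v_{5} + 2·v_{7} + 2·v_{8}  ⟹  sig = ⟨2 | 2 2 2⟩
  {1,5,7,8}:  v_{1} + v_{5} + v_{7} + v_{8} = v_{3}  ⟹  sig = ⟨4 | 1⟩
  {3,5,7,8}:  v_{3} + v_{5} + v_{7} + v_{8} = v_{2}  ⟹  sig = ⟨4 | 1⟩
  {4,5,7,8}:  v_{4} + v_{5} + v_{7} + v_{8} = v_{6}  ⟹  sig = ⟨4 | 1⟩

Hence PRS(X_Σ) =
[⟨2 | 0⟩, ⟨2 | 0⟩, ⟨2 | 1 1 1⟩, ⟨2 | 1 1 1⟩, ⟨2 | 2⟩, ⟨2 | 2 2 2⟩, ⟨4 | 1⟩, ⟨4 | 1⟩, ⟨4 | 1⟩]


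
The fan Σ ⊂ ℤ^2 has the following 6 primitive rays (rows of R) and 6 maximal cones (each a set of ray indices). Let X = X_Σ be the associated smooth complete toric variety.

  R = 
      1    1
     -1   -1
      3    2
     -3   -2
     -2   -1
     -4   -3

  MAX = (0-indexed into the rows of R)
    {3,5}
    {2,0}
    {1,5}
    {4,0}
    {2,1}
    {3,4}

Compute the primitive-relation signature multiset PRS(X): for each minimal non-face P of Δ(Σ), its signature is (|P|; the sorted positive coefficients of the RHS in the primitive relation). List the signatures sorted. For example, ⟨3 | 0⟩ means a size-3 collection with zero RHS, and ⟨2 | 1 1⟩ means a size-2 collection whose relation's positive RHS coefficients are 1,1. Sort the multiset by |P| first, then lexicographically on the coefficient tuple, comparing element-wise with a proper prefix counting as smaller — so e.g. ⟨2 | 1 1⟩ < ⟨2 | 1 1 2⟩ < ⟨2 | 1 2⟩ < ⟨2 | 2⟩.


9 minimal non-faces of Δ(Σ) (on 6 rays):

  • {0,1}:  v_{0} + v_{1} = 0  so sig = ⟨2 | 0⟩
  • {2,3}:  v_{2} + v_{3} = 0  so sig = ⟨2 | 0⟩
  • {0,3}:  v_{0} + v_{3} = v_{4}  so sig = ⟨2 | 1⟩
  • {0,5}:  v_{0} + v_{5} = v_{3}  so sig = ⟨2 | 1⟩
  • {1,3}:  v_{1} + v_{3} = v_{5}  so sig = ⟨2 | 1⟩
  • {1,4}:  v_{1} + v_{4} = v_{3}  so sig = ⟨2 | 1⟩
  • {2,4}:  v_{2} + v_{4} = v_{0}  so sig = ⟨2 | 1⟩
  • {2,5}:  v_{2} + v_{5} = v_{1}  so sig = ⟨2 | 1⟩
  • {4,5}:  v_{4} + v_{5} = 2·v_{3}  so sig = ⟨2 | 2⟩

so the primitive-relation signature multiset is
    ⟨2 | 0⟩
    ⟨2 | 0⟩
    ⟨2 | 1⟩
    ⟨2 | 1⟩
    ⟨2 | 1⟩
    ⟨2 | 1⟩
    ⟨2 | 1⟩
    ⟨2 | 1⟩
    ⟨2 | 2⟩


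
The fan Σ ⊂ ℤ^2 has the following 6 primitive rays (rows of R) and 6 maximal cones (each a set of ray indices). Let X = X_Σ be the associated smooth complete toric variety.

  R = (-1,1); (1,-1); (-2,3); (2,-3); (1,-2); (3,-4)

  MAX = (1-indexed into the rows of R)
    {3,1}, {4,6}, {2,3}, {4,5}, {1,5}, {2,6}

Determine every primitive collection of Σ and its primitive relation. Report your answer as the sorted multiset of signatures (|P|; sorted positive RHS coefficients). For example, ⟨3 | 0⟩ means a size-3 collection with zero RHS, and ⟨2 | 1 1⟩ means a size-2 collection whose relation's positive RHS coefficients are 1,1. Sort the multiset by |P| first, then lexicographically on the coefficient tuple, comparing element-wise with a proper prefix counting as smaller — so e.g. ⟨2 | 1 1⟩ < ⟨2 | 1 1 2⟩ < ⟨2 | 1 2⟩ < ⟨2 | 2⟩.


Minimal non-faces — 9 found among 6 rays, 6 max cones:

  • {1,2}:  v_{1} + v_{2} = 0  →  sig = ⟨2 | 0⟩
  • {3,4}:  v_{3} + v_{4} = 0  →  sig = ⟨2 | 0⟩
  • {1,4}:  v_{1} + v_{4} = v_{5}  →  sig = ⟨2 | 1⟩
  • {1,6}:  v_{1} + v_{6} = v_{4}  →  sig = ⟨2 | 1⟩
  • {2,4}:  v_{2} + v_{4} = v_{6}  →  sig = ⟨2 | 1⟩
  • {2,5}:  v_{2} + v_{5} = v_{4}  →  sig = ⟨2 | 1⟩
  • {3,5}:  v_{3} + v_{5} = v_{1}  →  sig = ⟨2 | 1⟩
  • {3,6}:  v_{3} + v_{6} = v_{2}  →  sig = ⟨2 | 1⟩
  • {5,6}:  v_{5} + v_{6} = 2·v_{4}  →  sig = ⟨2 | 2⟩

Signatures (|P|; sorted positive RHS coefficients), sorted:
[⟨2 | 0⟩, ⟨2 | 0⟩, ⟨2 | 1⟩, ⟨2 | 1⟩, ⟨2 | 1⟩, ⟨2 | 1⟩, ⟨2 | 1⟩, ⟨2 | 1⟩, ⟨2 | 2⟩]


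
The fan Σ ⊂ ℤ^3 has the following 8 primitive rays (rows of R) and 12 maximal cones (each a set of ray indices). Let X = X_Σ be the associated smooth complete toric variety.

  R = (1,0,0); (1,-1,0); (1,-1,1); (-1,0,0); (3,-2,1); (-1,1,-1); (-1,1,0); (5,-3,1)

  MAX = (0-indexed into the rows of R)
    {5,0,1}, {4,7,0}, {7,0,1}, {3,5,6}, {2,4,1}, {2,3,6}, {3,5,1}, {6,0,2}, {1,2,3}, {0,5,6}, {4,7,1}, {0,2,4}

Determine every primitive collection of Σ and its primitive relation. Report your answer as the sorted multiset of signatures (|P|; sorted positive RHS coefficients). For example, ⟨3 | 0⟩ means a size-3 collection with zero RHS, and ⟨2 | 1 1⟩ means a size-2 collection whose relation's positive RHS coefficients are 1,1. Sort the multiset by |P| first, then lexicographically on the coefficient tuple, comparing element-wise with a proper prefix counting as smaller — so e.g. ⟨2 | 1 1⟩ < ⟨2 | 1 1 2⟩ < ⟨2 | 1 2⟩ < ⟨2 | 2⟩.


The 12 primitive collections of Σ (r=8, n=3):

  P={0,3}:  v_{0} + v_{3} = 0 — sig = ⟨2 | 0⟩
  P={1,6}:  v_{1} + v_{6} = 0 — sig = ⟨2 | 0⟩
  P={2,5}:  v_{2} + v_{5} = 0 — sig = ⟨2 | 0⟩
  P={3,4}:  v_{3} + v_{4} = v_{1} + v_{2} — sig = ⟨2 | 1 1⟩
  P={3,7}:  v_{3} + v_{7} = v_{1} + v_{4} — sig = ⟨2 | 1 1⟩
  P={4,5}:  v_{4} + v_{5} = v_{0} + v_{1} — sig = ⟨2 | 1 1⟩
  P={4,6}:  v_{4} + v_{6} = v_{0} + v_{2} — sig = ⟨2 | 1 1⟩
  P={6,7}:  v_{6} + v_{7} = v_{0} + v_{4} — sig = ⟨2 | 1 1⟩
  P={2,7}:  v_{2} + v_{7} = 2·v_{4} — sig = ⟨2 | 2⟩
  P={5,7}:  v_{5} + v_{7} = 2·v_{0} + 2·v_{1} — sig = ⟨2 | 2 2⟩
  P={0,1,2}:  v_{0} + v_{1} + v_{2} = v_{4} — sig = ⟨3 | 1⟩
  P={0,1,4}:  v_{0} + v_{1} + v_{4} = v_{7} — sig = ⟨3 | 1⟩

Sorted signature multiset PRS(X):
    |P|=2: 10 collections, coeffs (), (), (), (1,1), (1,1), (1,1), (1,1), (1,1), (2), (2,2)
    |P|=3: 2 collections, coeffs (1), (1)


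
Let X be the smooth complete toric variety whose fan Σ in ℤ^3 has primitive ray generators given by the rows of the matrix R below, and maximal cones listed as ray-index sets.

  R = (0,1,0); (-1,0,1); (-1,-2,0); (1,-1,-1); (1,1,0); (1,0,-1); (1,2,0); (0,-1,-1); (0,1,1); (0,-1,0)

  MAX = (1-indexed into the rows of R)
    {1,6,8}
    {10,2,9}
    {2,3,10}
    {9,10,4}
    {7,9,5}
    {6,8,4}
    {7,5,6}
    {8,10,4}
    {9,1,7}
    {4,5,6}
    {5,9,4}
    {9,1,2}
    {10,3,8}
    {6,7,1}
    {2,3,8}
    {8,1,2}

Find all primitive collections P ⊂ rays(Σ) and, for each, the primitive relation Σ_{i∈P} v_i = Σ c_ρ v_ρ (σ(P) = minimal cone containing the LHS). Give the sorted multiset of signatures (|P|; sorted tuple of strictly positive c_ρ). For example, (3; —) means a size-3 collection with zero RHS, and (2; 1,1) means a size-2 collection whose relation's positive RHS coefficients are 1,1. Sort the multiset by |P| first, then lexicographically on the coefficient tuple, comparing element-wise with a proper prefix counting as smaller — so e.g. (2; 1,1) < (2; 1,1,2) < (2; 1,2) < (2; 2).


Minimal non-faces — 22 found among 10 rays, 16 max cones:

  • {1,10}:  v_{1} + v_{10} = 0  so sig = (2; —)
  • {2,6}:  v_{2} + v_{6} = 0  so sig = (2; —)
  • {3,7}:  v_{3} + v_{7} = 0  so sig = (2; —)
  • {8,9}:  v_{8} + v_{9} = 0  so sig = (2; —)
  • {1,4}:  v_{1} + v_{4} = v_{6}  so sig = (2; 1)
  • {1,5}:  v_{1} + v_{5} = v_{7}  so sig = (2; 1)
  • {2,4}:  v_{2} + v_{4} = v_{10}  so sig = (2; 1)
  • {2,5}:  v_{2} + v_{5} = v_{9}  so sig = (2; 1)
  • {3,5}:  v_{3} + v_{5} = v_{10}  so sig = (2; 1)
  • {5,8}:  v_{5} + v_{8} = v_{6}  so sig = (2; 1)
  • {6,9}:  v_{6} + v_{9} = v_{5}  so sig = (2; 1)
  • {6,10}:  v_{6} + v_{10} = v_{4}  so sig = (2; 1)
  • {7,10}:  v_{7} + v_{10} = v_{5}  so sig = (2; 1)
  • {1,3}:  v_{1} + v_{3} = v_{2} + v_{8}  so sig = (2; 1,1)
  • {2,7}:  v_{2} + v_{7} = v_{1} + v_{9}  so sig = (2; 1,1)
  • {3,6}:  v_{3} + v_{6} = v_{8} + v_{10}  so sig = (2; 1,1)
  • {3,9}:  v_{3} + v_{9} = v_{2} + v_{10}  so sig = (2; 1,1)
  • {4,7}:  v_{4} + v_{7} = v_{5} + v_{6}  so sig = (2; 1,1)
  • {5,10}:  v_{5} + v_{10} = v_{4} + v_{9}  so sig = (2; 1,1)
  • {7,8}:  v_{7} + v_{8} = v_{1} + v_{6}  so sig = (2; 1,1)
  • {3,4}:  v_{3} + v_{4} = v_{8} + 2·v_{10}  so sig = (2; 1,2)
  • {2,8,10}:  v_{2} + v_{8} + v_{10} = v_{3}  so sig = (3; 1)

so the primitive-relation signature multiset is
{ (2; —) ×4,  (2; 1) ×9,  (2; 1,1) ×7,  (2; 1,2),  (3; 1) }


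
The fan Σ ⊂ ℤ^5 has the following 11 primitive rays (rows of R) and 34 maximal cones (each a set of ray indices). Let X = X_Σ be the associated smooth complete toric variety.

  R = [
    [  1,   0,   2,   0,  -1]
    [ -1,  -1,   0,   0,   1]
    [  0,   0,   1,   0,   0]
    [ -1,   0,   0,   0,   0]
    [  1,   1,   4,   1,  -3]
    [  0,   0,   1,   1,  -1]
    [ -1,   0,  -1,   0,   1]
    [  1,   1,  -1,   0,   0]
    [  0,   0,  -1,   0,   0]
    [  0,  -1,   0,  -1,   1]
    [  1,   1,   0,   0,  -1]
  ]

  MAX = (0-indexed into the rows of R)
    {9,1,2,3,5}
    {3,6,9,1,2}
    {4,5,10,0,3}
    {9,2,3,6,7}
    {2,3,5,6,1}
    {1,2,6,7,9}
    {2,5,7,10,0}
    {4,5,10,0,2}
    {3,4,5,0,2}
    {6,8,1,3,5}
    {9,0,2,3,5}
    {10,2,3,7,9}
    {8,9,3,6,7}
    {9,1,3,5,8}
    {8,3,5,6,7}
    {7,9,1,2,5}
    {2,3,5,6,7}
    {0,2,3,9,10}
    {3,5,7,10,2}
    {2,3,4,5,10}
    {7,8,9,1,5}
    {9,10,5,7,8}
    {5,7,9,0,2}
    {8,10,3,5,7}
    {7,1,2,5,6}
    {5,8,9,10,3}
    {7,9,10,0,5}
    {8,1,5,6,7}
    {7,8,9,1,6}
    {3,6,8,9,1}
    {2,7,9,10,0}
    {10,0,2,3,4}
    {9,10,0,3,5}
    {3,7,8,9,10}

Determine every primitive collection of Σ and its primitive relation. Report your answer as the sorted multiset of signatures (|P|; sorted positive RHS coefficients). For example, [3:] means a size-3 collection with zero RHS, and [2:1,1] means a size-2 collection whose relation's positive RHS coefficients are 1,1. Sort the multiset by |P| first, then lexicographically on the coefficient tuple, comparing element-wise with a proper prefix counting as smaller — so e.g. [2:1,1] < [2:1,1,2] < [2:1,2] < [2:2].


The 17 primitive collections of Σ (r=11, n=5):

  {1,10}:  v_{1} + v_{10} = 0  →  sig = [2:]
  {2,8}:  v_{2} + v_{8} = 0  →  sig = [2:]
  {0,6}:  v_{0} + v_{6} = v_{2}  →  sig = [2:1]
  {6,10}:  v_{6} + v_{10} = v_{3} + v_{7}  →  sig = [2:1,1]
  {0,1}:  v_{0} + v_{1} = v_{2} + v_{5} + v_{9}  →  sig = [2:1,1,1]
  {0,8}:  v_{0} + v_{8} = v_{5} + v_{9} + v_{10}  →  sig = [2:1,1,1]
  {1,4}:  v_{1} + v_{4} = v_{0} + v_{2} + v_{3} + v_{5}  →  sig = [2:1,1,1,1]
  {4,8}:  v_{4} + v_{8} = v_{0} + v_{3} + v_{5} + v_{10}  →  sig = [2:1,1,1,1]
  {4,6}:  v_{4} + v_{6} = 2·v_{2} + v_{3} + v_{5} + v_{10}  →  sig = [2:1,1,1,2]
  {4,9}:  v_{4} + v_{9} = 2·v_{0} + v_{3}  →  sig = [2:1,2]
  {4,7}:  v_{4} + v_{7} = 2·v_{2} + v_{5} + 2·v_{10}  →  sig = [2:1,2,2]
  {1,3,7}:  v_{1} + v_{3} + v_{7} = v_{6}  →  sig = [3:1]
  {5,6,9}:  v_{5} + v_{6} + v_{9} = v_{1}  →  sig = [3:1]
  {0,3,7}:  v_{0} + v_{3} + v_{7} = v_{2} + v_{10}  →  sig = [3:1,1]
  {3,5,7,9}:  v_{3} + v_{5} + v_{7} + v_{9} = 0  →  sig = [4:]
  {2,5,9,10}:  v_{2} + v_{5} + v_{9} + v_{10} = v_{0}  →  sig = [4:1]
  {0,2,3,5,10}:  v_{0} + v_{2} + v_{3} + v_{5} + v_{10} = v_{4}  →  sig = [5:1]

so the primitive-relation signature multiset is
    [2:]
    [2:]
    [2:1]
    [2:1,1]
    [2:1,1,1]
    [2:1,1,1]
    [2:1,1,1,1]
    [2:1,1,1,1]
    [2:1,1,1,2]
    [2:1,2]
    [2:1,2,2]
    [3:1]
    [3:1]
    [3:1,1]
    [4:]
    [4:1]
    [5:1]


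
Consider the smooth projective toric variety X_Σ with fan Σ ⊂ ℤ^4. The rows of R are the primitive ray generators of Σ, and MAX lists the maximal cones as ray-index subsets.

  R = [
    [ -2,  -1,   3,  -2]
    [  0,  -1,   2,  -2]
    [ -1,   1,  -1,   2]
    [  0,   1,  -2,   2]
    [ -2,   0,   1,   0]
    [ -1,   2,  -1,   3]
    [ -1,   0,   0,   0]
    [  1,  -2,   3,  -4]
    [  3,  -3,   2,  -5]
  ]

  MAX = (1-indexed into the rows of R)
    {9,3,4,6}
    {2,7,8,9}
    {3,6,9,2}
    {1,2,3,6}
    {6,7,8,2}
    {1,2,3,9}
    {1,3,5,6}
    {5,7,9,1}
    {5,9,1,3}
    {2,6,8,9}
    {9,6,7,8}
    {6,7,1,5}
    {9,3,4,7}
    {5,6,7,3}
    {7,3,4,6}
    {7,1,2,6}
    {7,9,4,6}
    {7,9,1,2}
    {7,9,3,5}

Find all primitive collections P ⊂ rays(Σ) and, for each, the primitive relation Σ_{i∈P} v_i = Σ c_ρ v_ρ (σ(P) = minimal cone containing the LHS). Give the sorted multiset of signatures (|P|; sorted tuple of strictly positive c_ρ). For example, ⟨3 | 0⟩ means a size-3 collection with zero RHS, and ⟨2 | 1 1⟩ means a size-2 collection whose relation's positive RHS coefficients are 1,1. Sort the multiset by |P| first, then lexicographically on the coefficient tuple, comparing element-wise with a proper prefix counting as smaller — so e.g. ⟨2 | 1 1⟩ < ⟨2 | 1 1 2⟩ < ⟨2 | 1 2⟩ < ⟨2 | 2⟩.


Minimal non-faces — 14 found among 9 rays, 19 max cones:

  P = {2,4}:  v_{2} + v_{4} = 0  →  sig = ⟨2 | 0⟩
  P = {1,4}:  v_{1} + v_{4} = v_{5}  →  sig = ⟨2 | 1⟩
  P = {2,5}:  v_{2} + v_{5} = v_{1}  →  sig = ⟨2 | 1⟩
  P = {3,8}:  v_{3} + v_{8} = v_{2}  →  sig = ⟨2 | 1⟩
  P = {4,5}:  v_{4} + v_{5} = v_{3} + v_{7}  →  sig = ⟨2 | 1 1⟩
  P = {4,8}:  v_{4} + v_{8} = v_{6} + v_{7} + v_{9}  →  sig = ⟨2 | 1 1 1⟩
  P = {5,8}:  v_{5} + v_{8} = 2·v_{2} + v_{7}  →  sig = ⟨2 | 1 2⟩
  P = {1,8}:  v_{1} + v_{8} = 3·v_{2} + v_{7}  →  sig = ⟨2 | 1 3⟩
  P = {2,3,7}:  v_{2} + v_{3} + v_{7} = v_{5}  →  sig = ⟨3 | 1⟩
  P = {5,6,9}:  v_{5} + v_{6} + v_{9} = v_{2}  →  sig = ⟨3 | 1⟩
  P = {1,3,7}:  v_{1} + v_{3} + v_{7} = 2·v_{5}  →  sig = ⟨3 | 2⟩
  P = {1,6,9}:  v_{1} + v_{6} + v_{9} = 2·v_{2}  →  sig = ⟨3 | 2⟩
  P = {3,6,7,9}:  v_{3} + v_{6} + v_{7} + v_{9} = 0  →  sig = ⟨4 | 0⟩
  P = {2,6,7,9}:  v_{2} + v_{6} + v_{7} + v_{9} = v_{8}  →  sig = ⟨4 | 1⟩

so the primitive-relation signature multiset is
    ⟨2 | 0⟩
    ⟨2 | 1⟩
    ⟨2 | 1⟩
    ⟨2 | 1⟩
    ⟨2 | 1 1⟩
    ⟨2 | 1 1 1⟩
    ⟨2 | 1 2⟩
    ⟨2 | 1 3⟩
    ⟨3 | 1⟩
    ⟨3 | 1⟩
    ⟨3 | 2⟩
    ⟨3 | 2⟩
    ⟨4 | 0⟩
    ⟨4 | 1⟩


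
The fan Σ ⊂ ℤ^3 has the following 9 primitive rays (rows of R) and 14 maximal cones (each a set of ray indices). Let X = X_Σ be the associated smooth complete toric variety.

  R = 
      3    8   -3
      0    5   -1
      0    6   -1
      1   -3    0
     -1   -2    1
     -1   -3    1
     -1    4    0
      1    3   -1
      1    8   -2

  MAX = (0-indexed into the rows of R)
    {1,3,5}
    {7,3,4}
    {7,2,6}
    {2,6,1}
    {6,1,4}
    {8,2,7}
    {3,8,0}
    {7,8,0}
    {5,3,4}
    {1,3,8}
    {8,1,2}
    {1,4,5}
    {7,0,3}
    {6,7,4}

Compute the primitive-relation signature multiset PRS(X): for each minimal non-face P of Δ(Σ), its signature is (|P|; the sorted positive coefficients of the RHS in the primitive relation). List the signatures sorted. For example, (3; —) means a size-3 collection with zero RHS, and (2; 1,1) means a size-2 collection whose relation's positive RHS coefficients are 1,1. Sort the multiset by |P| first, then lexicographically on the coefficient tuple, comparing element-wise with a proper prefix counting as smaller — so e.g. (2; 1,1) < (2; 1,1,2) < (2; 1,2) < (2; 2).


Minimal non-faces — 17 found among 9 rays, 14 max cones:

  P={5,7}:  v_{5} + v_{7} = 0 ; sig = (2; —)
  P={1,7}:  v_{1} + v_{7} = v_{8} ; sig = (2; 1)
  P={2,3}:  v_{2} + v_{3} = v_{7} ; sig = (2; 1)
  P={2,4}:  v_{2} + v_{4} = v_{6} ; sig = (2; 1)
  P={4,8}:  v_{4} + v_{8} = v_{2} ; sig = (2; 1)
  P={5,8}:  v_{5} + v_{8} = v_{1} ; sig = (2; 1)
  P={0,5}:  v_{0} + v_{5} = v_{3} + v_{8} ; sig = (2; 1,1)
  P={2,5}:  v_{2} + v_{5} = v_{1} + v_{4} ; sig = (2; 1,1)
  P={3,6}:  v_{3} + v_{6} = v_{4} + v_{7} ; sig = (2; 1,1)
  P={0,1}:  v_{0} + v_{1} = v_{3} + 2·v_{8} ; sig = (2; 1,2)
  P={0,2}:  v_{0} + v_{2} = 2·v_{7} + v_{8} ; sig = (2; 1,2)
  P={0,6}:  v_{0} + v_{6} = v_{2} + 2·v_{7} ; sig = (2; 1,2)
  P={5,6}:  v_{5} + v_{6} = v_{1} + 2·v_{4} ; sig = (2; 1,2)
  P={0,4}:  v_{0} + v_{4} = 2·v_{7} ; sig = (2; 2)
  P={6,8}:  v_{6} + v_{8} = 2·v_{2} ; sig = (2; 2)
  P={1,3,4}:  v_{1} + v_{3} + v_{4} = 0 ; sig = (3; —)
  P={3,7,8}:  v_{3} + v_{7} + v_{8} = v_{0} ; sig = (3; 1)

Sorted signature multiset PRS(X):
[(2; —), (2; 1), (2; 1), (2; 1), (2; 1), (2; 1), (2; 1,1), (2; 1,1), (2; 1,1), (2; 1,2), (2; 1,2), (2; 1,2), (2; 1,2), (2; 2), (2; 2), (3; —), (3; 1)]


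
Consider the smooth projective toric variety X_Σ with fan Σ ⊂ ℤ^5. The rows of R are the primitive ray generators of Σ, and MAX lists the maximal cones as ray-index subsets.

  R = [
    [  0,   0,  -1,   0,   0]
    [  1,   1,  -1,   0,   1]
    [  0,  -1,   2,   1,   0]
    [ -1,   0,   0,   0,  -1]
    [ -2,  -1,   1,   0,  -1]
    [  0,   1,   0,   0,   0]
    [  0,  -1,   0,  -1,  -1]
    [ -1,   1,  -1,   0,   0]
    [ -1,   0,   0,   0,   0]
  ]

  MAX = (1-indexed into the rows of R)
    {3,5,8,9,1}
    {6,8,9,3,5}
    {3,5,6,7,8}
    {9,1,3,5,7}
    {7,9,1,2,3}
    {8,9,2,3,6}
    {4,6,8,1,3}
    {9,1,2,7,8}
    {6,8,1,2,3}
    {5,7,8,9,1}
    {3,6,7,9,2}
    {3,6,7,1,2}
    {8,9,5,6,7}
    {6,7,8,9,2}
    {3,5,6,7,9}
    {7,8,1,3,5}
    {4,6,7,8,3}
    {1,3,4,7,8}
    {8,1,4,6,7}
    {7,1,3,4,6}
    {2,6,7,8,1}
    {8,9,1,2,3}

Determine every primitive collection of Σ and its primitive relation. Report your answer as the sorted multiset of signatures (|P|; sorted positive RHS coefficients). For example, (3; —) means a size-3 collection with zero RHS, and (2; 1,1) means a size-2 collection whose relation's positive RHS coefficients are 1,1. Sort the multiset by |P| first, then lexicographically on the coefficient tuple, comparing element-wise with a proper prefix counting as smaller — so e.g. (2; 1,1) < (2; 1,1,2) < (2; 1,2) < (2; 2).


Minimal non-faces — 9 found among 9 rays, 22 max cones:

  P = {2,5}:  v_{2} + v_{5} = v_{9}  ⟹  sig = (2; 1)
  P = {2,4}:  v_{2} + v_{4} = v_{1} + v_{6}  ⟹  sig = (2; 1,1)
  P = {4,9}:  v_{4} + v_{9} = v_{3} + v_{7} + 2·v_{8}  ⟹  sig = (2; 1,1,2)
  P = {4,5}:  v_{4} + v_{5} = 2·v_{3} + 2·v_{7} + 3·v_{8}  ⟹  sig = (2; 2,2,3)
  P = {1,6,9}:  v_{1} + v_{6} + v_{9} = v_{8}  ⟹  sig = (3; 1)
  P = {1,5,6}:  v_{1} + v_{5} + v_{6} = v_{3} + v_{7} + 2·v_{8}  ⟹  sig = (3; 1,1,2)
  P = {2,3,7,8}:  v_{2} + v_{3} + v_{7} + v_{8} = 0  ⟹  sig = (4; —)
  P = {3,7,8,9}:  v_{3} + v_{7} + v_{8} + v_{9} = v_{5}  ⟹  sig = (4; 1)
  P = {1,3,6,7,8}:  v_{1} + v_{3} + v_{6} + v_{7} + v_{8} = v_{4}  ⟹  sig = (5; 1)

Sorted signature multiset PRS(X):
[(2; 1), (2; 1,1), (2; 1,1,2), (2; 2,2,3), (3; 1), (3; 1,1,2), (4; —), (4; 1), (5; 1)]


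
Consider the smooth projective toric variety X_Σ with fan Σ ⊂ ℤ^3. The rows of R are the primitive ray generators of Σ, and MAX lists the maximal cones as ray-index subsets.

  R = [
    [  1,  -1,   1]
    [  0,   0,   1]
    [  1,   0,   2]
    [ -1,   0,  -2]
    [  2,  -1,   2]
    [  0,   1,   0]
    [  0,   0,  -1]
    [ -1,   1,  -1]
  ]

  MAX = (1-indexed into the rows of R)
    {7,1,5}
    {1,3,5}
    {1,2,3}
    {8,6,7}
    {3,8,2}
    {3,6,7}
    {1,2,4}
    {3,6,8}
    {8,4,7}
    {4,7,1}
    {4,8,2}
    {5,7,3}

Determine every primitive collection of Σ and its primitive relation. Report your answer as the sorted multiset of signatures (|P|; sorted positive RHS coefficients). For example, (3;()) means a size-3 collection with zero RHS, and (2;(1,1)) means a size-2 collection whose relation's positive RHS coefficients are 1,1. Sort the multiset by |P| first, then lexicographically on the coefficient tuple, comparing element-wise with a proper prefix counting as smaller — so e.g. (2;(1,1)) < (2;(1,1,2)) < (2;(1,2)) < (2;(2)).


Σ has 12 primitive collections:

  P = {1,8}:  v_{1} + v_{8} = 0  ⟹  sig = (2;())
  P = {2,7}:  v_{2} + v_{7} = 0  ⟹  sig = (2;())
  P = {3,4}:  v_{3} + v_{4} = 0  ⟹  sig = (2;())
  P = {1,6}:  v_{1} + v_{6} = v_{3} + v_{7}  ⟹  sig = (2;(1,1))
  P = {2,5}:  v_{2} + v_{5} = v_{1} + v_{3}  ⟹  sig = (2;(1,1))
  P = {2,6}:  v_{2} + v_{6} = v_{3} + v_{8}  ⟹  sig = (2;(1,1))
  P = {4,5}:  v_{4} + v_{5} = v_{1} + v_{7}  ⟹  sig = (2;(1,1))
  P = {4,6}:  v_{4} + v_{6} = v_{7} + v_{8}  ⟹  sig = (2;(1,1))
  P = {5,8}:  v_{5} + v_{8} = v_{3} + v_{7}  ⟹  sig = (2;(1,1))
  P = {5,6}:  v_{5} + v_{6} = 2·v_{3} + 2·v_{7}  ⟹  sig = (2;(2,2))
  P = {1,3,7}:  v_{1} + v_{3} + v_{7} = v_{5}  ⟹  sig = (3;(1))
  P = {3,7,8}:  v_{3} + v_{7} + v_{8} = v_{6}  ⟹  sig = (3;(1))

Sorted signature multiset PRS(X):
[(2;()), (2;()), (2;()), (2;(1,1)), (2;(1,1)), (2;(1,1)), (2;(1,1)), (2;(1,1)), (2;(1,1)), (2;(2,2)), (3;(1)), (3;(1))]


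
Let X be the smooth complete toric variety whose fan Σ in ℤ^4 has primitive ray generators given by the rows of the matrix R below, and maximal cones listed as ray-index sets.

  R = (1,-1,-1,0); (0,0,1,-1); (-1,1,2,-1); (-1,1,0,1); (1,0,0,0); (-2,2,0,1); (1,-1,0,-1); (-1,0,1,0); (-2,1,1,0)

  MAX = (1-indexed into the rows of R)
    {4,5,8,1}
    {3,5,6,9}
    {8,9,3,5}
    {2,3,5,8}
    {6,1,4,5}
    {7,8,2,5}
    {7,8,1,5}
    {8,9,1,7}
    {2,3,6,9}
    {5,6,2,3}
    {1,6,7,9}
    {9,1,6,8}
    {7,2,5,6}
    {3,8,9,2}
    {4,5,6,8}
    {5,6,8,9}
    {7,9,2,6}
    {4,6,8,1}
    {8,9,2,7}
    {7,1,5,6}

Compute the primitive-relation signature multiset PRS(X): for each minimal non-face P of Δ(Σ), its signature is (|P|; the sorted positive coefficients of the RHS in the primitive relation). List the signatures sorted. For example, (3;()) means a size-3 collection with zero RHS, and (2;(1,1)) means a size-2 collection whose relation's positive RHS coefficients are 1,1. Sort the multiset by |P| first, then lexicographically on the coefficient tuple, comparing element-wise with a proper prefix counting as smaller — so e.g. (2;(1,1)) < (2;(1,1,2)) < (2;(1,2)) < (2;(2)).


Δ(Σ) — 9 vertices, 14 min non-faces:

  • {4,7}:  v_{4} + v_{7} = 0  ⇒ sig = (2;())
  • {1,2}:  v_{1} + v_{2} = v_{7}  ⇒ sig = (2;(1))
  • {1,3}:  v_{1} + v_{3} = v_{2}  ⇒ sig = (2;(1))
  • {2,4}:  v_{2} + v_{4} = v_{5} + v_{9}  ⇒ sig = (2;(1,1))
  • {4,9}:  v_{4} + v_{9} = v_{6} + v_{8}  ⇒ sig = (2;(1,1))
  • {3,7}:  v_{3} + v_{7} = 2·v_{2}  ⇒ sig = (2;(2))
  • {3,4}:  v_{3} + v_{4} = 2·v_{5} + 2·v_{9}  ⇒ sig = (2;(2,2))
  • {1,5,9}:  v_{1} + v_{5} + v_{9} = 0  ⇒ sig = (3;())
  • {2,5,9}:  v_{2} + v_{5} + v_{9} = v_{3}  ⇒ sig = (3;(1))
  • {5,7,9}:  v_{5} + v_{7} + v_{9} = v_{2}  ⇒ sig = (3;(1))
  • {6,7,8}:  v_{6} + v_{7} + v_{8} = v_{9}  ⇒ sig = (3;(1))
  • {2,6,8}:  v_{2} + v_{6} + v_{8} = v_{5} + 2·v_{9}  ⇒ sig = (3;(1,2))
  • {3,6,8}:  v_{3} + v_{6} + v_{8} = 2·v_{5} + 3·v_{9}  ⇒ sig = (3;(2,3))
  • {1,5,6,8}:  v_{1} + v_{5} + v_{6} + v_{8} = v_{4}  ⇒ sig = (4;(1))

Sorted signature multiset PRS(X):
    (2;())
    (2;(1))
    (2;(1))
    (2;(1,1))
    (2;(1,1))
    (2;(2))
    (2;(2,2))
    (3;())
    (3;(1))
    (3;(1))
    (3;(1))
    (3;(1,2))
    (3;(2,3))
    (4;(1))


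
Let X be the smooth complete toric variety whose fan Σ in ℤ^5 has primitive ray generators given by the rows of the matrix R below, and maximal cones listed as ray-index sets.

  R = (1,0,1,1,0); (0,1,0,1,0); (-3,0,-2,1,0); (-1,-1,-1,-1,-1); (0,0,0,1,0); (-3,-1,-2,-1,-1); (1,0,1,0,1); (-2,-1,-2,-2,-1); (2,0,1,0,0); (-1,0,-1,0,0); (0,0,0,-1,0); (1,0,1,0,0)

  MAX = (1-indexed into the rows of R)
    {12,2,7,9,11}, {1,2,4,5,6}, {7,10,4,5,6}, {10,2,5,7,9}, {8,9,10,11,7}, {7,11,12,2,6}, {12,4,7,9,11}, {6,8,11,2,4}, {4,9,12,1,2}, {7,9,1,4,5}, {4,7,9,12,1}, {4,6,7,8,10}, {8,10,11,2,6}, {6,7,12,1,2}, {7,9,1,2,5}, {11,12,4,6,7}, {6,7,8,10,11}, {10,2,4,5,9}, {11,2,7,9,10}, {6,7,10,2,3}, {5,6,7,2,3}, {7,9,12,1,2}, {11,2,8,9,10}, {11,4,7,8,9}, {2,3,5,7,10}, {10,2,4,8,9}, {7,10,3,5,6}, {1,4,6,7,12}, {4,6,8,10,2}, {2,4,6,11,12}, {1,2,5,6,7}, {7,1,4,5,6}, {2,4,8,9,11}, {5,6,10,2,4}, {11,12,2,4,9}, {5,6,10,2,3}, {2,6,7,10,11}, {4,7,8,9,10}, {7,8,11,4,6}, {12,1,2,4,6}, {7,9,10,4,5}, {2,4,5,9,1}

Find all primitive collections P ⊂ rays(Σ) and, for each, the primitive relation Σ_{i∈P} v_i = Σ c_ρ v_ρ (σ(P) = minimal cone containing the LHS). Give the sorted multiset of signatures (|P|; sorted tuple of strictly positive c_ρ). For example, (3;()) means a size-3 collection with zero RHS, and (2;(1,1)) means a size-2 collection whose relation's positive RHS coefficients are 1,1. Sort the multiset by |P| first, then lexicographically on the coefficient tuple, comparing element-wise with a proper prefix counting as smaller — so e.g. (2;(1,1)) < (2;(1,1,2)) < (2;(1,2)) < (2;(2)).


19 minimal non-faces of Δ(Σ) (on 12 rays):

  P={5,11}:  v_{5} + v_{11} = 0  so sig = (2;())
  P={10,12}:  v_{10} + v_{12} = 0  so sig = (2;())
  P={1,8}:  v_{1} + v_{8} = v_{4}  so sig = (2;(1))
  P={1,10}:  v_{1} + v_{10} = v_{5}  so sig = (2;(1))
  P={1,11}:  v_{1} + v_{11} = v_{12}  so sig = (2;(1))
  P={5,12}:  v_{5} + v_{12} = v_{1}  so sig = (2;(1))
  P={6,9}:  v_{6} + v_{9} = v_{4}  so sig = (2;(1))
  P={3,9}:  v_{3} + v_{9} = v_{5} + v_{10}  so sig = (2;(1,1))
  P={5,8}:  v_{5} + v_{8} = v_{4} + v_{10}  so sig = (2;(1,1))
  P={8,12}:  v_{8} + v_{12} = v_{4} + v_{11}  so sig = (2;(1,1))
  P={3,4}:  v_{3} + v_{4} = v_{5} + v_{6} + v_{10}  so sig = (2;(1,1,1))
  P={3,11}:  v_{3} + v_{11} = v_{2} + v_{6} + v_{7} + v_{10}  so sig = (2;(1,1,1,1))
  P={3,12}:  v_{3} + v_{12} = v_{2} + v_{5} + v_{6} + v_{7}  so sig = (2;(1,1,1,1))
  P={1,3}:  v_{1} + v_{3} = v_{2} + 2·v_{5} + v_{6} + v_{7}  so sig = (2;(1,1,1,2))
  P={3,8}:  v_{3} + v_{8} = v_{6} + 2·v_{10}  so sig = (2;(1,2))
  P={2,4,7}:  v_{2} + v_{4} + v_{7} = 0  so sig = (3;())
  P={4,10,11}:  v_{4} + v_{10} + v_{11} = v_{8}  so sig = (3;(1))
  P={2,7,8}:  v_{2} + v_{7} + v_{8} = v_{10} + v_{11}  so sig = (3;(1,1))
  P={2,5,6,7,10}:  v_{2} + v_{5} + v_{6} + v_{7} + v_{10} = v_{3}  so sig = (5;(1))

Hence PRS(X_Σ) =
    (2;())
    (2;())
    (2;(1))
    (2;(1))
    (2;(1))
    (2;(1))
    (2;(1))
    (2;(1,1))
    (2;(1,1))
    (2;(1,1))
    (2;(1,1,1))
    (2;(1,1,1,1))
    (2;(1,1,1,1))
    (2;(1,1,1,2))
    (2;(1,2))
    (3;())
    (3;(1))
    (3;(1,1))
    (5;(1))


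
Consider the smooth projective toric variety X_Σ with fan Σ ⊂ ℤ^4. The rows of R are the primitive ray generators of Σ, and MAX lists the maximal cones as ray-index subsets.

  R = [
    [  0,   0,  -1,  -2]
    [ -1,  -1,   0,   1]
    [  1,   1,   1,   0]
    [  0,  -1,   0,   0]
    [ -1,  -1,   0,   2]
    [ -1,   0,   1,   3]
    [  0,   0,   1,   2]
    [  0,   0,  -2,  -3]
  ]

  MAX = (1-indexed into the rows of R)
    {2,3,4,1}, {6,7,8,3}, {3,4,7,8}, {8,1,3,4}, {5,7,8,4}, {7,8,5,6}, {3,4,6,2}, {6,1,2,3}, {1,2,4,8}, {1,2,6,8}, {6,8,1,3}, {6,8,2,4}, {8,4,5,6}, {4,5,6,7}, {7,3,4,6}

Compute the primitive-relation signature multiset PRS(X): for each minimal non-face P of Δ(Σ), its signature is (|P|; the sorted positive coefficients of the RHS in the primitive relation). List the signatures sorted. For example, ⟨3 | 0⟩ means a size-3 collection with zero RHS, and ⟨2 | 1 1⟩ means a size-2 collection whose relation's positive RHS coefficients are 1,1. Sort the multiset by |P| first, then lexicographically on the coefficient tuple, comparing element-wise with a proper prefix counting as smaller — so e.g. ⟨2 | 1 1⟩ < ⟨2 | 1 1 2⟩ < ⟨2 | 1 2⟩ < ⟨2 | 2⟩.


|primitive collections| = 9. Relations:

  P={1,7}:  v_{1} + v_{7} = 0  →  sig = ⟨2 | 0⟩
  P={3,5}:  v_{3} + v_{5} = v_{7}  →  sig = ⟨2 | 1⟩
  P={2,7}:  v_{2} + v_{7} = v_{4} + v_{6}  →  sig = ⟨2 | 1 1⟩
  P={1,5}:  v_{1} + v_{5} = v_{4} + v_{6} + v_{8}  →  sig = ⟨2 | 1 1 1⟩
  P={2,5}:  v_{2} + v_{5} = 2·v_{4} + 2·v_{6} + v_{8}  →  sig = ⟨2 | 1 2 2⟩
  P={1,4,6}:  v_{1} + v_{4} + v_{6} = v_{2}  →  sig = ⟨3 | 1⟩
  P={2,3,8}:  v_{2} + v_{3} + v_{8} = v_{1}  →  sig = ⟨3 | 1⟩
  P={3,4,6,8}:  v_{3} + v_{4} + v_{6} + v_{8} = 0  →  sig = ⟨4 | 0⟩
  P={4,6,7,8}:  v_{4} + v_{6} + v_{7} + v_{8} = v_{5}  →  sig = ⟨4 | 1⟩

Sorted signature multiset PRS(X):
    ⟨2 | 0⟩
    ⟨2 | 1⟩
    ⟨2 | 1 1⟩
    ⟨2 | 1 1 1⟩
    ⟨2 | 1 2 2⟩
    ⟨3 | 1⟩
    ⟨3 | 1⟩
    ⟨4 | 0⟩
    ⟨4 | 1⟩


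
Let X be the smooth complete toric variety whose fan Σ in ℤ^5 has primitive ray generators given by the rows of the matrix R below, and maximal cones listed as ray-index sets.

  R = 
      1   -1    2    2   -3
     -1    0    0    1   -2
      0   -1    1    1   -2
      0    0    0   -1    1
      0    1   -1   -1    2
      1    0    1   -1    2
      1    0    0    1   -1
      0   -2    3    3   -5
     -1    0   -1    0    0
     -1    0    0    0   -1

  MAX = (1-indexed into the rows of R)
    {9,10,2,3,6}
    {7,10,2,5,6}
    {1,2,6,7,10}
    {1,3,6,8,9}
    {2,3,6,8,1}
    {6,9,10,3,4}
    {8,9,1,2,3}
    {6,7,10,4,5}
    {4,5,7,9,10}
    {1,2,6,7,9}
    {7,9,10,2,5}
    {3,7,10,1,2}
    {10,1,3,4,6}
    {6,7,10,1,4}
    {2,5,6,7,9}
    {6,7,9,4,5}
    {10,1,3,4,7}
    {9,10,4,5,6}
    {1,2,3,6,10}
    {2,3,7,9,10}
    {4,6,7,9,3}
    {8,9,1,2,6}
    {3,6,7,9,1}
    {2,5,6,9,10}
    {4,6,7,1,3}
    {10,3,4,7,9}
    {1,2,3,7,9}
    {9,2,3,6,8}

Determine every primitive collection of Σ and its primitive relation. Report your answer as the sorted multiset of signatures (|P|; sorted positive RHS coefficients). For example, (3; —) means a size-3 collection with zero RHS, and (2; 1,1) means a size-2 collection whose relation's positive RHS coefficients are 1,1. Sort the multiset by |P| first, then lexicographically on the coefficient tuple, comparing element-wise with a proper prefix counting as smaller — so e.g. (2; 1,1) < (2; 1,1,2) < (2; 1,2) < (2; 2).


13 collections generate NE(X_Σ); each relation:

  P={3,5}:  v_{3} + v_{5} = 0  →  sig = (2; —)
  P={2,4}:  v_{2} + v_{4} = v_{10}  →  sig = (2; 1)
  P={1,5}:  v_{1} + v_{5} = v_{2} + v_{6} + v_{7}  →  sig = (2; 1,1,1)
  P={5,8}:  v_{5} + v_{8} = v_{1} + v_{2} + v_{6} + v_{9}  →  sig = (2; 1,1,1,1)
  P={4,8}:  v_{4} + v_{8} = v_{2} + 2·v_{3} + v_{6}  →  sig = (2; 1,1,2)
  P={7,8}:  v_{7} + v_{8} = 2·v_{1} + v_{9}  →  sig = (2; 1,2)
  P={8,10}:  v_{8} + v_{10} = 2·v_{2} + 2·v_{3} + v_{6}  →  sig = (2; 1,2,2)
  P={1,4,9}:  v_{1} + v_{4} + v_{9} = v_{3}  →  sig = (3; 1)
  P={1,9,10}:  v_{1} + v_{9} + v_{10} = v_{2} + v_{3}  →  sig = (3; 1,1)
  P={6,7,9,10}:  v_{6} + v_{7} + v_{9} + v_{10} = 0  →  sig = (4; —)
  P={2,3,6,7}:  v_{2} + v_{3} + v_{6} + v_{7} = v_{1}  →  sig = (4; 1)
  P={3,6,7,10}:  v_{3} + v_{6} + v_{7} + v_{10} = v_{1} + v_{4}  →  sig = (4; 1,1)
  P={1,2,3,6,9}:  v_{1} + v_{2} + v_{3} + v_{6} + v_{9} = v_{8}  →  sig = (5; 1)

Hence PRS(X_Σ) =
    (2; —)
    (2; 1)
    (2; 1,1,1)
    (2; 1,1,1,1)
    (2; 1,1,2)
    (2; 1,2)
    (2; 1,2,2)
    (3; 1)
    (3; 1,1)
    (4; —)
    (4; 1)
    (4; 1,1)
    (5; 1)


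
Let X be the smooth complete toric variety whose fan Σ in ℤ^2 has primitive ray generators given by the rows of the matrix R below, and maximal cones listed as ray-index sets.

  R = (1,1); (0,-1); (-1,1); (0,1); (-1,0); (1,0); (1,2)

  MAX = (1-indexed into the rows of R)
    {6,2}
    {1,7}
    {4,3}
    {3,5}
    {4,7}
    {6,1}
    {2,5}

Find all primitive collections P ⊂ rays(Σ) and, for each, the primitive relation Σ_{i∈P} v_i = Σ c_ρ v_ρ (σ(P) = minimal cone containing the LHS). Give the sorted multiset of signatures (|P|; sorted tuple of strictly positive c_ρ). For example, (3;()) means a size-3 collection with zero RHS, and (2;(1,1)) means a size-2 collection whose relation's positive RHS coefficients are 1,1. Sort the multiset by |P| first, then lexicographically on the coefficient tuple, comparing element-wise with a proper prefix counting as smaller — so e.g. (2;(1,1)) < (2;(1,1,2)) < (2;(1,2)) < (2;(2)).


Minimal non-faces — 14 found among 7 rays, 7 max cones:

  P={2,4}:  v_{2} + v_{4} = 0  ⇒ sig = (2;())
  P={5,6}:  v_{5} + v_{6} = 0  ⇒ sig = (2;())
  P={1,2}:  v_{1} + v_{2} = v_{6}  ⇒ sig = (2;(1))
  P={1,4}:  v_{1} + v_{4} = v_{7}  ⇒ sig = (2;(1))
  P={1,5}:  v_{1} + v_{5} = v_{4}  ⇒ sig = (2;(1))
  P={2,3}:  v_{2} + v_{3} = v_{5}  ⇒ sig = (2;(1))
  P={2,7}:  v_{2} + v_{7} = v_{1}  ⇒ sig = (2;(1))
  P={3,6}:  v_{3} + v_{6} = v_{4}  ⇒ sig = (2;(1))
  P={4,5}:  v_{4} + v_{5} = v_{3}  ⇒ sig = (2;(1))
  P={4,6}:  v_{4} + v_{6} = v_{1}  ⇒ sig = (2;(1))
  P={1,3}:  v_{1} + v_{3} = 2·v_{4}  ⇒ sig = (2;(2))
  P={5,7}:  v_{5} + v_{7} = 2·v_{4}  ⇒ sig = (2;(2))
  P={6,7}:  v_{6} + v_{7} = 2·v_{1}  ⇒ sig = (2;(2))
  P={3,7}:  v_{3} + v_{7} = 3·v_{4}  ⇒ sig = (2;(3))

so the primitive-relation signature multiset is
    |P|=2: 14 collections, coeffs (), (), (1), (1), (1), (1), (1), (1), (1), (1), (2), (2), (2), (3)


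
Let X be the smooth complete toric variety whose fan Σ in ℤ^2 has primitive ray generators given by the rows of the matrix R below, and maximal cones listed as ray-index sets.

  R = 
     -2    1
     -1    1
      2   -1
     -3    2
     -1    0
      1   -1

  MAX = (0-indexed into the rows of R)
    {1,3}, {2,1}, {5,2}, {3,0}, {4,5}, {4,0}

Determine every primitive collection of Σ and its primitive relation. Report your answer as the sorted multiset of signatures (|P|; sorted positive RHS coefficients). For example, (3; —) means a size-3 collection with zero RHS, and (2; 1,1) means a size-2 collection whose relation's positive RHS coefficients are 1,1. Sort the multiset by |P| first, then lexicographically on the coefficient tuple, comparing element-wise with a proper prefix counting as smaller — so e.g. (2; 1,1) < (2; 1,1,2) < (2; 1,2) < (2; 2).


|primitive collections| = 9. Relations:

  P={0,2}:  v_{0} + v_{2} = 0 ; sig = (2; —)
  P={1,5}:  v_{1} + v_{5} = 0 ; sig = (2; —)
  P={0,1}:  v_{0} + v_{1} = v_{3} ; sig = (2; 1)
  P={0,5}:  v_{0} + v_{5} = v_{4} ; sig = (2; 1)
  P={1,4}:  v_{1} + v_{4} = v_{0} ; sig = (2; 1)
  P={2,3}:  v_{2} + v_{3} = v_{1} ; sig = (2; 1)
  P={2,4}:  v_{2} + v_{4} = v_{5} ; sig = (2; 1)
  P={3,5}:  v_{3} + v_{5} = v_{0} ; sig = (2; 1)
  P={3,4}:  v_{3} + v_{4} = 2·v_{0} ; sig = (2; 2)

Sorted signature multiset PRS(X):
    |P|=2: 9 collections, coeffs (), (), (1), (1), (1), (1), (1), (1), (2)


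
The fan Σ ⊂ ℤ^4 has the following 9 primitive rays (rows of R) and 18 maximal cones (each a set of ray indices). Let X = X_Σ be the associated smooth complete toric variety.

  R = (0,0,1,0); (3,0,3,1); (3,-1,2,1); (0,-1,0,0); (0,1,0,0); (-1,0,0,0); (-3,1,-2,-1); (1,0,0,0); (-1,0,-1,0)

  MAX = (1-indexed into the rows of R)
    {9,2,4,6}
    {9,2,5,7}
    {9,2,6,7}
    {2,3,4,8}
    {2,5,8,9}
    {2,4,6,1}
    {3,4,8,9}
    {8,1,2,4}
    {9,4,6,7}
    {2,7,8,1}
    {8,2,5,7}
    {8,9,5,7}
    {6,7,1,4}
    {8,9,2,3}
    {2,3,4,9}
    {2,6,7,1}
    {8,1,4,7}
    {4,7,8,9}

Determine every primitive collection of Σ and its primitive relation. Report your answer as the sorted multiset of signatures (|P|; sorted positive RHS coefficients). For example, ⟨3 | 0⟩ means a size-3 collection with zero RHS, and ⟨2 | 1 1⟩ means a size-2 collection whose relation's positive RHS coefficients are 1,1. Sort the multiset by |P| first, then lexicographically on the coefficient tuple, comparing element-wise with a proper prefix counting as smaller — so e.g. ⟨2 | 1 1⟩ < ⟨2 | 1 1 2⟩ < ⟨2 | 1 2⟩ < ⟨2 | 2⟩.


|primitive collections| = 12. Relations:

  • {3,7}:  v_{3} + v_{7} = 0  so sig = ⟨2 | 0⟩
  • {4,5}:  v_{4} + v_{5} = 0  so sig = ⟨2 | 0⟩
  • {6,8}:  v_{6} + v_{8} = 0  so sig = ⟨2 | 0⟩
  • {1,9}:  v_{1} + v_{9} = v_{6}  so sig = ⟨2 | 1⟩
  • {1,3}:  v_{1} + v_{3} = v_{2} + v_{4}  so sig = ⟨2 | 1 1⟩
  • {1,5}:  v_{1} + v_{5} = v_{2} + v_{7}  so sig = ⟨2 | 1 1⟩
  • {3,5}:  v_{3} + v_{5} = v_{2} + v_{8} + v_{9}  so sig = ⟨2 | 1 1 1⟩
  • {3,6}:  v_{3} + v_{6} = v_{2} + v_{4} + v_{9}  so sig = ⟨2 | 1 1 1⟩
  • {5,6}:  v_{5} + v_{6} = v_{2} + v_{7} + v_{9}  so sig = ⟨2 | 1 1 1⟩
  • {2,4,7}:  v_{2} + v_{4} + v_{7} = v_{1}  so sig = ⟨3 | 1⟩
  • {2,4,8,9}:  v_{2} + v_{4} + v_{8} + v_{9} = v_{3}  so sig = ⟨4 | 1⟩
  • {2,7,8,9}:  v_{2} + v_{7} + v_{8} + v_{9} = v_{5}  so sig = ⟨4 | 1⟩

Hence PRS(X_Σ) =
{ ⟨2 | 0⟩ ×3,  ⟨2 | 1⟩,  ⟨2 | 1 1⟩ ×2,  ⟨2 | 1 1 1⟩ ×3,  ⟨3 | 1⟩,  ⟨4 | 1⟩ ×2 }


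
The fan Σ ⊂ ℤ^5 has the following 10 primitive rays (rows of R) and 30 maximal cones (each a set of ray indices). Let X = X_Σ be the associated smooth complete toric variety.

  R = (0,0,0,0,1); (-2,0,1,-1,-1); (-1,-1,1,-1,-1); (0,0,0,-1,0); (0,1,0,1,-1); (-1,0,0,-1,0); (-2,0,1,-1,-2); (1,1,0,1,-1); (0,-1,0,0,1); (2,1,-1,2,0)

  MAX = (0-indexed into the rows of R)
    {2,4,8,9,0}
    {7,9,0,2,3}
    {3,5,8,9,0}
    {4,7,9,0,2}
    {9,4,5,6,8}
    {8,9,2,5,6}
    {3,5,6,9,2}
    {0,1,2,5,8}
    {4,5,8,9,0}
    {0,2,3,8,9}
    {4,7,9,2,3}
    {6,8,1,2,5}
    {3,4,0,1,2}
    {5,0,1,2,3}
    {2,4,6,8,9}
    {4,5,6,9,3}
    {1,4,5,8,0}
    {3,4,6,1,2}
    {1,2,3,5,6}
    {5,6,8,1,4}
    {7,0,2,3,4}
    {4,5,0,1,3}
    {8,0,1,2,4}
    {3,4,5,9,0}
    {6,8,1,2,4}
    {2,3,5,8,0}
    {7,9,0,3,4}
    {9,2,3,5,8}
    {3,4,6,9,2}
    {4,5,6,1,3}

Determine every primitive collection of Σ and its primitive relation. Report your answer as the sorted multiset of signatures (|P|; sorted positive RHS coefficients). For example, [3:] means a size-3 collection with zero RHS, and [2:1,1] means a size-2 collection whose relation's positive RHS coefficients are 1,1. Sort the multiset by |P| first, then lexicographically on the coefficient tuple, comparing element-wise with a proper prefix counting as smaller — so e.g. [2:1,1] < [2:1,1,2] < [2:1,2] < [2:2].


Δ(Σ) — 10 vertices, 12 min non-faces:

  {0,6}:  v_{0} + v_{6} = v_{1}  so sig = [2:1]
  {1,9}:  v_{1} + v_{9} = v_{4}  so sig = [2:1]
  {5,7}:  v_{5} + v_{7} = v_{3} + v_{4}  so sig = [2:1,1]
  {7,8}:  v_{7} + v_{8} = v_{0} + v_{2} + v_{9}  so sig = [2:1,1,1]
  {1,7}:  v_{1} + v_{7} = v_{0} + v_{2} + v_{3} + 2·v_{4}  so sig = [2:1,1,1,2]
  {6,7}:  v_{6} + v_{7} = v_{2} + v_{3} + 2·v_{4}  so sig = [2:1,1,2]
  {3,4,8}:  v_{3} + v_{4} + v_{8} = 0  so sig = [3:]
  {2,4,5}:  v_{2} + v_{4} + v_{5} = v_{6}  so sig = [3:1]
  {3,6,8}:  v_{3} + v_{6} + v_{8} = v_{2} + v_{5}  so sig = [3:1,1]
  {1,3,8}:  v_{1} + v_{3} + v_{8} = v_{0} + v_{2} + v_{5}  so sig = [3:1,1,1]
  {0,2,5,9}:  v_{0} + v_{2} + v_{5} + v_{9} = 0  so sig = [4:]
  {0,2,3,4,9}:  v_{0} + v_{2} + v_{3} + v_{4} + v_{9} = v_{7}  so sig = [5:1]

Signatures (|P|; sorted positive RHS coefficients), sorted:
    [2:1]
    [2:1]
    [2:1,1]
    [2:1,1,1]
    [2:1,1,1,2]
    [2:1,1,2]
    [3:]
    [3:1]
    [3:1,1]
    [3:1,1,1]
    [4:]
    [5:1]


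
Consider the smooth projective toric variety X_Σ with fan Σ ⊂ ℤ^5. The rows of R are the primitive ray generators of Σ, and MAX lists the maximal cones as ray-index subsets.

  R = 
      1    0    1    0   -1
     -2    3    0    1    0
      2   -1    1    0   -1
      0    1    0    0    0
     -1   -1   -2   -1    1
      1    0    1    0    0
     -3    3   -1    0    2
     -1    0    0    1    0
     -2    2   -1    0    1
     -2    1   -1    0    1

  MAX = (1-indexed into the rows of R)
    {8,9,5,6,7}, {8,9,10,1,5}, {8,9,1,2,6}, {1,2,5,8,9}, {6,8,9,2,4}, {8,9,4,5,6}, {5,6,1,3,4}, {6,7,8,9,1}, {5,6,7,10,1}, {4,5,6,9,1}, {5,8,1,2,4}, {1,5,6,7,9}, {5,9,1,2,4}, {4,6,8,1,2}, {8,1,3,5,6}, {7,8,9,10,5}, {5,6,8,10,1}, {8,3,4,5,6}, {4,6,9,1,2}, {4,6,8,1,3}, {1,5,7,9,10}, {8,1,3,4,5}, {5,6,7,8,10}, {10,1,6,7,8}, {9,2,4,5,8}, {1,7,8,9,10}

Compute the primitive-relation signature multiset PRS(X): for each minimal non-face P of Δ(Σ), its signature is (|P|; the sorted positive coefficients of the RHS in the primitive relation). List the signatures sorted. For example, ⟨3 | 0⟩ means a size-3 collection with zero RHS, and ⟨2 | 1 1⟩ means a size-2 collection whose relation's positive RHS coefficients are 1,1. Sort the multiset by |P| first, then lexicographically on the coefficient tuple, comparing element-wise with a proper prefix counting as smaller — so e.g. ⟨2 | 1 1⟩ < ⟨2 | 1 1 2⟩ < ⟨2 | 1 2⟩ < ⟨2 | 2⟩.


The 14 primitive collections of Σ (r=10, n=5):

  {3,10}:  v_{3} + v_{10} = 0 — sig = ⟨2 | 0⟩
  {3,9}:  v_{3} + v_{9} = v_{4} — sig = ⟨2 | 1⟩
  {4,10}:  v_{4} + v_{10} = v_{9} — sig = ⟨2 | 1⟩
  {3,7}:  v_{3} + v_{7} = v_{6} + v_{9} — sig = ⟨2 | 1 1⟩
  {2,7}:  v_{2} + v_{7} = v_{1} + v_{6} + v_{8} + 3·v_{9} — sig = ⟨2 | 1 1 1 3⟩
  {2,3}:  v_{2} + v_{3} = v_{1} + 2·v_{4} + v_{8} — sig = ⟨2 | 1 1 2⟩
  {2,10}:  v_{2} + v_{10} = v_{1} + v_{8} + 2·v_{9} — sig = ⟨2 | 1 1 2⟩
  {4,7}:  v_{4} + v_{7} = v_{6} + 2·v_{9} — sig = ⟨2 | 1 2⟩
  {2,5,6}:  v_{2} + v_{5} + v_{6} = v_{9} — sig = ⟨3 | 1⟩
  {6,9,10}:  v_{6} + v_{9} + v_{10} = v_{7} — sig = ⟨3 | 1⟩
  {1,4,8,9}:  v_{1} + v_{4} + v_{8} + v_{9} = v_{2} — sig = ⟨4 | 1⟩
  {1,5,7,8}:  v_{1} + v_{5} + v_{7} + v_{8} = 2·v_{10} — sig = ⟨4 | 2⟩
  {1,4,5,6,8}:  v_{1} + v_{4} + v_{5} + v_{6} + v_{8} = 0 — sig = ⟨5 | 0⟩
  {1,5,6,8,9}:  v_{1} + v_{5} + v_{6} + v_{8} + v_{9} = v_{10} — sig = ⟨5 | 1⟩

so the primitive-relation signature multiset is
{ ⟨2 | 0⟩,  ⟨2 | 1⟩ ×2,  ⟨2 | 1 1⟩,  ⟨2 | 1 1 1 3⟩,  ⟨2 | 1 1 2⟩ ×2,  ⟨2 | 1 2⟩,  ⟨3 | 1⟩ ×2,  ⟨4 | 1⟩,  ⟨4 | 2⟩,  ⟨5 | 0⟩,  ⟨5 | 1⟩ }
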